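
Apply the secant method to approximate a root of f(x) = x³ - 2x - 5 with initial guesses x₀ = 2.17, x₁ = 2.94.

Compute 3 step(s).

f(x) = x³ - 2x - 5
x₀ = 2.17, x₁ = 2.94

Secant formula: x_{n+1} = x_n - f(x_n)(x_n - x_{n-1})/(f(x_n) - f(x_{n-1}))

Iteration 1:
  f(2.170000) = 0.878313
  f(2.940000) = 14.532184
  x_2 = 2.940000 - 14.532184×(2.940000 - 2.170000)/(14.532184 - 0.878313)
       = 2.120468
Iteration 2:
  f(2.940000) = 14.532184
  f(2.120468) = 0.293506
  x_3 = 2.120468 - 0.293506×(2.120468 - 2.940000)/(0.293506 - 14.532184)
       = 2.103575
Iteration 3:
  f(2.120468) = 0.293506
  f(2.103575) = 0.101227
  x_4 = 2.103575 - 0.101227×(2.103575 - 2.120468)/(0.101227 - 0.293506)
       = 2.094681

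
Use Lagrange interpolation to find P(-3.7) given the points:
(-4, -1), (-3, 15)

Lagrange interpolation formula:
P(x) = Σ yᵢ × Lᵢ(x)
where Lᵢ(x) = Π_{j≠i} (x - xⱼ)/(xᵢ - xⱼ)

L_0(-3.7) = (-3.7 - (-3))/(-4 - (-3)) = 0.700000
L_1(-3.7) = (-3.7 - (-4))/(-3 - (-4)) = 0.300000

P(-3.7) = (-1)×L_0(-3.7) + 15×L_1(-3.7)
P(-3.7) = 3.800000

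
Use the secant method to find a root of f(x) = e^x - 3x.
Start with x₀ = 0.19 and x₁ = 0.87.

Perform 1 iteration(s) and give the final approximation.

f(x) = e^x - 3x
x₀ = 0.19, x₁ = 0.87

Secant formula: x_{n+1} = x_n - f(x_n)(x_n - x_{n-1})/(f(x_n) - f(x_{n-1}))

Iteration 1:
  f(0.190000) = 0.639250
  f(0.870000) = -0.223089
  x_2 = 0.870000 - (-0.223089)×(0.870000 - 0.190000)/(-0.223089 - 0.639250)
       = 0.694082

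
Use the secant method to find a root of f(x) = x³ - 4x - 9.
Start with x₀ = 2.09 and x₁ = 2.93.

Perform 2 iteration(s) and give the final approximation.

f(x) = x³ - 4x - 9
x₀ = 2.09, x₁ = 2.93

Secant formula: x_{n+1} = x_n - f(x_n)(x_n - x_{n-1})/(f(x_n) - f(x_{n-1}))

Iteration 1:
  f(2.090000) = -8.230671
  f(2.930000) = 4.433757
  x_2 = 2.930000 - 4.433757×(2.930000 - 2.090000)/(4.433757 - (-8.230671))
       = 2.635920
Iteration 2:
  f(2.930000) = 4.433757
  f(2.635920) = -1.229113
  x_3 = 2.635920 - (-1.229113)×(2.635920 - 2.930000)/(-1.229113 - 4.433757)
       = 2.699749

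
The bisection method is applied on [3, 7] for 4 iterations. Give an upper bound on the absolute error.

Bisection error bound: |error| ≤ (b-a)/2^n
|error| ≤ (7 - 3)/2^4 = 4/2^4
|error| ≤ 0.2500000000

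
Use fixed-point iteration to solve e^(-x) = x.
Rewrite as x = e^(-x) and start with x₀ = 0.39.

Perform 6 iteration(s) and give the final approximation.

Equation: e^(-x) = x
Fixed-point form: x = e^(-x)
x₀ = 0.39

x_1 = g(0.390000) = 0.677057
x_2 = g(0.677057) = 0.508110
x_3 = g(0.508110) = 0.601631
x_4 = g(0.601631) = 0.547917
x_5 = g(0.547917) = 0.578153
x_6 = g(0.578153) = 0.560934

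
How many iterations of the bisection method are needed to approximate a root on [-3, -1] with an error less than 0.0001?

We need (b-a)/2^n ≤ 0.0001
(-1 - (-3))/2^n ≤ 0.0001
2/2^n ≤ 0.0001
2^n ≥ 20000
n ≥ log₂(20000) = 14.29
n ≥ 15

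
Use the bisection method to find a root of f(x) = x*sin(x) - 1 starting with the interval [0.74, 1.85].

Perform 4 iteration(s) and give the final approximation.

f(x) = x*sin(x) - 1
Initial interval: [0.74, 1.85]

Iteration 1:
  c_1 = (0.740000 + 1.850000)/2 = 1.295000
  f(c_1) = f(1.295000) = 0.246060
  f(a) × f(c) < 0, new interval: [0.740000, 1.295000]
Iteration 2:
  c_2 = (0.740000 + 1.295000)/2 = 1.017500
  f(c_2) = f(1.017500) = -0.134314
  f(a) × f(c) ≥ 0, new interval: [1.017500, 1.295000]
Iteration 3:
  c_3 = (1.017500 + 1.295000)/2 = 1.156250
  f(c_3) = f(1.156250) = 0.058315
  f(a) × f(c) < 0, new interval: [1.017500, 1.156250]
Iteration 4:
  c_4 = (1.017500 + 1.156250)/2 = 1.086875
  f(c_4) = f(1.086875) = -0.037923
  f(a) × f(c) ≥ 0, new interval: [1.086875, 1.156250]

After 4 iteration(s), the approximation is c_4 = 1.086875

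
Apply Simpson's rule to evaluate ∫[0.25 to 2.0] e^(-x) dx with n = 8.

f(x) = e^(-x)
a = 0.25, b = 2.0, n = 8
h = (b - a)/n = 0.218750

Simpson's rule: (h/3)[f(x₀) + 4f(x₁) + 2f(x₂) + ... + f(xₙ)]

x_0 = 0.2500, f(x_0) = 0.778801, coefficient = 1
x_1 = 0.4688, f(x_1) = 0.625784, coefficient = 4
x_2 = 0.6875, f(x_2) = 0.502832, coefficient = 2
x_3 = 0.9062, f(x_3) = 0.404037, coefficient = 4
x_4 = 1.1250, f(x_4) = 0.324652, coefficient = 2
x_5 = 1.3438, f(x_5) = 0.260866, coefficient = 4
x_6 = 1.5625, f(x_6) = 0.209611, coefficient = 2
x_7 = 1.7812, f(x_7) = 0.168427, coefficient = 4
x_8 = 2.0000, f(x_8) = 0.135335, coefficient = 1

I ≈ (0.218750/3) × 8.824781 = 0.643474
Exact value: 0.643465
Error: 0.000008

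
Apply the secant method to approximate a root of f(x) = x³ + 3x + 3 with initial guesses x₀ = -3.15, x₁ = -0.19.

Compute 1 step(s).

f(x) = x³ + 3x + 3
x₀ = -3.15, x₁ = -0.19

Secant formula: x_{n+1} = x_n - f(x_n)(x_n - x_{n-1})/(f(x_n) - f(x_{n-1}))

Iteration 1:
  f(-3.150000) = -37.705875
  f(-0.190000) = 2.423141
  x_2 = -0.190000 - 2.423141×(-0.190000 - (-3.150000))/(2.423141 - (-37.705875))
       = -0.368736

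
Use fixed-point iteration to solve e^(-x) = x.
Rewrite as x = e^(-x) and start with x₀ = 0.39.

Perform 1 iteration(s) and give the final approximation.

Equation: e^(-x) = x
Fixed-point form: x = e^(-x)
x₀ = 0.39

x_1 = g(0.390000) = 0.677057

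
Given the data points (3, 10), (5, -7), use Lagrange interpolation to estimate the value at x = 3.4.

Lagrange interpolation formula:
P(x) = Σ yᵢ × Lᵢ(x)
where Lᵢ(x) = Π_{j≠i} (x - xⱼ)/(xᵢ - xⱼ)

L_0(3.4) = (3.4 - 5)/(3 - 5) = 0.800000
L_1(3.4) = (3.4 - 3)/(5 - 3) = 0.200000

P(3.4) = 10×L_0(3.4) + (-7)×L_1(3.4)
P(3.4) = 6.600000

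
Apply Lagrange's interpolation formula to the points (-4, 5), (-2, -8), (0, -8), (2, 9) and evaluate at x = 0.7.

Lagrange interpolation formula:
P(x) = Σ yᵢ × Lᵢ(x)
where Lᵢ(x) = Π_{j≠i} (x - xⱼ)/(xᵢ - xⱼ)

L_0(0.7) = (0.7 - (-2))/(-4 - (-2)) × (0.7 - 0)/(-4 - 0) × (0.7 - 2)/(-4 - 2) = 0.051187
L_1(0.7) = (0.7 - (-4))/(-2 - (-4)) × (0.7 - 0)/(-2 - 0) × (0.7 - 2)/(-2 - 2) = -0.267313
L_2(0.7) = (0.7 - (-4))/(0 - (-4)) × (0.7 - (-2))/(0 - (-2)) × (0.7 - 2)/(0 - 2) = 1.031063
L_3(0.7) = (0.7 - (-4))/(2 - (-4)) × (0.7 - (-2))/(2 - (-2)) × (0.7 - 0)/(2 - 0) = 0.185063

P(0.7) = 5×L_0(0.7) + (-8)×L_1(0.7) + (-8)×L_2(0.7) + 9×L_3(0.7)
P(0.7) = -4.188500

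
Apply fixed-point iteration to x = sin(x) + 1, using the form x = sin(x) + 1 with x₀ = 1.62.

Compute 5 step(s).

Equation: x = sin(x) + 1
Fixed-point form: x = sin(x) + 1
x₀ = 1.62

x_1 = g(1.620000) = 1.998790
x_2 = g(1.998790) = 1.909800
x_3 = g(1.909800) = 1.943086
x_4 = g(1.943086) = 1.931497
x_5 = g(1.931497) = 1.935650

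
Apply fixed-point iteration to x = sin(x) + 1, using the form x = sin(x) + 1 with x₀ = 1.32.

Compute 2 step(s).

Equation: x = sin(x) + 1
Fixed-point form: x = sin(x) + 1
x₀ = 1.32

x_1 = g(1.320000) = 1.968715
x_2 = g(1.968715) = 1.921869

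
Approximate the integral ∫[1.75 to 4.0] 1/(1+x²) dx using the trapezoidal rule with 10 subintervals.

f(x) = 1/(1+x²)
a = 1.75, b = 4.0, n = 10
h = (b - a)/n = 0.225000

Trapezoidal rule: (h/2)[f(x₀) + 2f(x₁) + 2f(x₂) + ... + f(xₙ)]

x_0 = 1.7500, f(x_0) = 0.246154, coefficient = 1
x_1 = 1.9750, f(x_1) = 0.204056, coefficient = 2
x_2 = 2.2000, f(x_2) = 0.171233, coefficient = 2
x_3 = 2.4250, f(x_3) = 0.145336, coefficient = 2
x_4 = 2.6500, f(x_4) = 0.124649, coefficient = 2
x_5 = 2.8750, f(x_5) = 0.107926, coefficient = 2
x_6 = 3.1000, f(x_6) = 0.094251, coefficient = 2
x_7 = 3.3250, f(x_7) = 0.082949, coefficient = 2
x_8 = 3.5500, f(x_8) = 0.073516, coefficient = 2
x_9 = 3.7750, f(x_9) = 0.065571, coefficient = 2
x_10 = 4.0000, f(x_10) = 0.058824, coefficient = 1

I ≈ (0.225000/2) × 2.443949 = 0.274944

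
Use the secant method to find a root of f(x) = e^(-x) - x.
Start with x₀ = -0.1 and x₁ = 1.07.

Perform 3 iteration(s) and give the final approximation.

f(x) = e^(-x) - x
x₀ = -0.1, x₁ = 1.07

Secant formula: x_{n+1} = x_n - f(x_n)(x_n - x_{n-1})/(f(x_n) - f(x_{n-1}))

Iteration 1:
  f(-0.100000) = 1.205171
  f(1.070000) = -0.726991
  x_2 = 1.070000 - (-0.726991)×(1.070000 - (-0.100000))/(-0.726991 - 1.205171)
       = 0.629778
Iteration 2:
  f(1.070000) = -0.726991
  f(0.629778) = -0.097068
  x_3 = 0.629778 - (-0.097068)×(0.629778 - 1.070000)/(-0.097068 - (-0.726991))
       = 0.561942
Iteration 3:
  f(0.629778) = -0.097068
  f(0.561942) = 0.008159
  x_4 = 0.561942 - 0.008159×(0.561942 - 0.629778)/(0.008159 - (-0.097068))
       = 0.567202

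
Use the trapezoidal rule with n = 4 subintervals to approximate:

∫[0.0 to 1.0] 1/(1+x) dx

f(x) = 1/(1+x)
a = 0.0, b = 1.0, n = 4
h = (b - a)/n = 0.250000

Trapezoidal rule: (h/2)[f(x₀) + 2f(x₁) + 2f(x₂) + ... + f(xₙ)]

x_0 = 0.0000, f(x_0) = 1.000000, coefficient = 1
x_1 = 0.2500, f(x_1) = 0.800000, coefficient = 2
x_2 = 0.5000, f(x_2) = 0.666667, coefficient = 2
x_3 = 0.7500, f(x_3) = 0.571429, coefficient = 2
x_4 = 1.0000, f(x_4) = 0.500000, coefficient = 1

I ≈ (0.250000/2) × 5.576190 = 0.697024
Exact value: 0.693147
Error: 0.003877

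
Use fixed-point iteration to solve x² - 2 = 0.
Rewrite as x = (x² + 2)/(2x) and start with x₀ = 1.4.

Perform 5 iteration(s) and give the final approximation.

Equation: x² - 2 = 0
Fixed-point form: x = (x² + 2)/(2x)
x₀ = 1.4

x_1 = g(1.400000) = 1.414286
x_2 = g(1.414286) = 1.414214
x_3 = g(1.414214) = 1.414214
x_4 = g(1.414214) = 1.414214
x_5 = g(1.414214) = 1.414214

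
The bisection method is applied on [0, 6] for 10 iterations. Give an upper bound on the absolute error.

Bisection error bound: |error| ≤ (b-a)/2^n
|error| ≤ (6 - 0)/2^10 = 6/2^10
|error| ≤ 0.0058593750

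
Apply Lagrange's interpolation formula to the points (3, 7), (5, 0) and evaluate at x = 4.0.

Lagrange interpolation formula:
P(x) = Σ yᵢ × Lᵢ(x)
where Lᵢ(x) = Π_{j≠i} (x - xⱼ)/(xᵢ - xⱼ)

L_0(4.0) = (4.0 - 5)/(3 - 5) = 0.500000
L_1(4.0) = (4.0 - 3)/(5 - 3) = 0.500000

P(4.0) = 7×L_0(4.0) + 0×L_1(4.0)
P(4.0) = 3.500000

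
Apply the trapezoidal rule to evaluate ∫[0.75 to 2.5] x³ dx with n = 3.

f(x) = x³
a = 0.75, b = 2.5, n = 3
h = (b - a)/n = 0.583333

Trapezoidal rule: (h/2)[f(x₀) + 2f(x₁) + 2f(x₂) + ... + f(xₙ)]

x_0 = 0.7500, f(x_0) = 0.421875, coefficient = 1
x_1 = 1.3333, f(x_1) = 2.370370, coefficient = 2
x_2 = 1.9167, f(x_2) = 7.041088, coefficient = 2
x_3 = 2.5000, f(x_3) = 15.625000, coefficient = 1

I ≈ (0.583333/2) × 34.869792 = 10.170356
Exact value: 9.686523
Error: 0.483832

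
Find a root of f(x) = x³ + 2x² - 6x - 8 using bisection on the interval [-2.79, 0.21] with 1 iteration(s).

f(x) = x³ + 2x² - 6x - 8
Initial interval: [-2.79, 0.21]

Iteration 1:
  c_1 = (-2.790000 + 0.210000)/2 = -1.290000
  f(c_1) = f(-1.290000) = 0.921511
  f(a) × f(c) ≥ 0, new interval: [-1.290000, 0.210000]

After 1 iteration(s), the approximation is c_1 = -1.290000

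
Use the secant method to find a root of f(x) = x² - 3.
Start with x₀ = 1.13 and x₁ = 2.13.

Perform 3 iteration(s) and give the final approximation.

f(x) = x² - 3
x₀ = 1.13, x₁ = 2.13

Secant formula: x_{n+1} = x_n - f(x_n)(x_n - x_{n-1})/(f(x_n) - f(x_{n-1}))

Iteration 1:
  f(1.130000) = -1.723100
  f(2.130000) = 1.536900
  x_2 = 2.130000 - 1.536900×(2.130000 - 1.130000)/(1.536900 - (-1.723100))
       = 1.658558
Iteration 2:
  f(2.130000) = 1.536900
  f(1.658558) = -0.249184
  x_3 = 1.658558 - (-0.249184)×(1.658558 - 2.130000)/(-0.249184 - 1.536900)
       = 1.724331
Iteration 3:
  f(1.658558) = -0.249184
  f(1.724331) = -0.026682
  x_4 = 1.724331 - (-0.026682)×(1.724331 - 1.658558)/(-0.026682 - (-0.249184))
       = 1.732219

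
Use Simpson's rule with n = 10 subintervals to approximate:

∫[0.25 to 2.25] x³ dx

f(x) = x³
a = 0.25, b = 2.25, n = 10
h = (b - a)/n = 0.200000

Simpson's rule: (h/3)[f(x₀) + 4f(x₁) + 2f(x₂) + ... + f(xₙ)]

x_0 = 0.2500, f(x_0) = 0.015625, coefficient = 1
x_1 = 0.4500, f(x_1) = 0.091125, coefficient = 4
x_2 = 0.6500, f(x_2) = 0.274625, coefficient = 2
x_3 = 0.8500, f(x_3) = 0.614125, coefficient = 4
x_4 = 1.0500, f(x_4) = 1.157625, coefficient = 2
x_5 = 1.2500, f(x_5) = 1.953125, coefficient = 4
x_6 = 1.4500, f(x_6) = 3.048625, coefficient = 2
x_7 = 1.6500, f(x_7) = 4.492125, coefficient = 4
x_8 = 1.8500, f(x_8) = 6.331625, coefficient = 2
x_9 = 2.0500, f(x_9) = 8.615125, coefficient = 4
x_10 = 2.2500, f(x_10) = 11.390625, coefficient = 1

I ≈ (0.200000/3) × 96.093750 = 6.406250
Exact value: 6.406250
Error: 0.000000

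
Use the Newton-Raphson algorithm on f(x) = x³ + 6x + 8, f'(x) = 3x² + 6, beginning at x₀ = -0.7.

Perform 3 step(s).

f(x) = x³ + 6x + 8
f'(x) = 3x² + 6
x₀ = -0.7

Newton-Raphson formula: x_{n+1} = x_n - f(x_n)/f'(x_n)

Iteration 1:
  f(-0.700000) = 3.457000
  f'(-0.700000) = 7.470000
  x_1 = -0.700000 - 3.457000/7.470000 = -1.162784
Iteration 2:
  f(-1.162784) = -0.548870
  f'(-1.162784) = 10.056203
  x_2 = -1.162784 - (-0.548870)/10.056203 = -1.108204
Iteration 3:
  f(-1.108204) = -0.010229
  f'(-1.108204) = 9.684350
  x_3 = -1.108204 - (-0.010229)/9.684350 = -1.107148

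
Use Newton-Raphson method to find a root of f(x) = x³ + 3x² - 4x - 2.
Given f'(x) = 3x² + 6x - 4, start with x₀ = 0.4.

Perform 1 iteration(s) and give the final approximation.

f(x) = x³ + 3x² - 4x - 2
f'(x) = 3x² + 6x - 4
x₀ = 0.4

Newton-Raphson formula: x_{n+1} = x_n - f(x_n)/f'(x_n)

Iteration 1:
  f(0.400000) = -3.056000
  f'(0.400000) = -1.120000
  x_1 = 0.400000 - (-3.056000)/(-1.120000) = -2.328571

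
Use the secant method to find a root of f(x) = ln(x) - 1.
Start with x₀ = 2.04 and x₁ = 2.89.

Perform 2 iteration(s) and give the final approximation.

f(x) = ln(x) - 1
x₀ = 2.04, x₁ = 2.89

Secant formula: x_{n+1} = x_n - f(x_n)(x_n - x_{n-1})/(f(x_n) - f(x_{n-1}))

Iteration 1:
  f(2.040000) = -0.287050
  f(2.890000) = 0.061257
  x_2 = 2.890000 - 0.061257×(2.890000 - 2.040000)/(0.061257 - (-0.287050))
       = 2.740511
Iteration 2:
  f(2.890000) = 0.061257
  f(2.740511) = 0.008144
  x_3 = 2.740511 - 0.008144×(2.740511 - 2.890000)/(0.008144 - 0.061257)
       = 2.717588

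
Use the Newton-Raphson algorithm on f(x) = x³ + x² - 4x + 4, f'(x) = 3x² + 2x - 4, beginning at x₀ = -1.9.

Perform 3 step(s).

f(x) = x³ + x² - 4x + 4
f'(x) = 3x² + 2x - 4
x₀ = -1.9

Newton-Raphson formula: x_{n+1} = x_n - f(x_n)/f'(x_n)

Iteration 1:
  f(-1.900000) = 8.351000
  f'(-1.900000) = 3.030000
  x_1 = -1.900000 - 8.351000/3.030000 = -4.656106
Iteration 2:
  f(-4.656106) = -56.637459
  f'(-4.656106) = 51.725747
  x_2 = -4.656106 - (-56.637459)/51.725747 = -3.561149
Iteration 3:
  f(-3.561149) = -14.235332
  f'(-3.561149) = 26.923045
  x_3 = -3.561149 - (-14.235332)/26.923045 = -3.032407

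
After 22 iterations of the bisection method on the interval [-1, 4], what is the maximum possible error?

Bisection error bound: |error| ≤ (b-a)/2^n
|error| ≤ (4 - (-1))/2^22 = 5/2^22
|error| ≤ 0.0000011921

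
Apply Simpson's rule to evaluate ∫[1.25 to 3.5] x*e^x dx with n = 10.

f(x) = x*e^x
a = 1.25, b = 3.5, n = 10
h = (b - a)/n = 0.225000

Simpson's rule: (h/3)[f(x₀) + 4f(x₁) + 2f(x₂) + ... + f(xₙ)]

x_0 = 1.2500, f(x_0) = 4.362929, coefficient = 1
x_1 = 1.4750, f(x_1) = 6.447278, coefficient = 4
x_2 = 1.7000, f(x_2) = 9.305711, coefficient = 2
x_3 = 1.9250, f(x_3) = 13.196161, coefficient = 4
x_4 = 2.1500, f(x_4) = 18.457446, coefficient = 2
x_5 = 2.3750, f(x_5) = 25.533656, coefficient = 4
x_6 = 2.6000, f(x_6) = 35.005719, coefficient = 2
x_7 = 2.8250, f(x_7) = 47.632170, coefficient = 4
x_8 = 3.0500, f(x_8) = 64.401800, coefficient = 2
x_9 = 3.2750, f(x_9) = 86.601563, coefficient = 4
x_10 = 3.5000, f(x_10) = 115.904082, coefficient = 1

I ≈ (0.225000/3) × 1092.251675 = 81.918876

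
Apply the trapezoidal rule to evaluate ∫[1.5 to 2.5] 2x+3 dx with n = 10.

f(x) = 2x+3
a = 1.5, b = 2.5, n = 10
h = (b - a)/n = 0.100000

Trapezoidal rule: (h/2)[f(x₀) + 2f(x₁) + 2f(x₂) + ... + f(xₙ)]

x_0 = 1.5000, f(x_0) = 6.000000, coefficient = 1
x_1 = 1.6000, f(x_1) = 6.200000, coefficient = 2
x_2 = 1.7000, f(x_2) = 6.400000, coefficient = 2
x_3 = 1.8000, f(x_3) = 6.600000, coefficient = 2
x_4 = 1.9000, f(x_4) = 6.800000, coefficient = 2
x_5 = 2.0000, f(x_5) = 7.000000, coefficient = 2
x_6 = 2.1000, f(x_6) = 7.200000, coefficient = 2
x_7 = 2.2000, f(x_7) = 7.400000, coefficient = 2
x_8 = 2.3000, f(x_8) = 7.600000, coefficient = 2
x_9 = 2.4000, f(x_9) = 7.800000, coefficient = 2
x_10 = 2.5000, f(x_10) = 8.000000, coefficient = 1

I ≈ (0.100000/2) × 140.000000 = 7.000000
Exact value: 7.000000
Error: 0.000000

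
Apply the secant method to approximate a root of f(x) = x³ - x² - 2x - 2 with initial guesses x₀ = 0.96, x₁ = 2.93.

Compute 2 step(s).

f(x) = x³ - x² - 2x - 2
x₀ = 0.96, x₁ = 2.93

Secant formula: x_{n+1} = x_n - f(x_n)(x_n - x_{n-1})/(f(x_n) - f(x_{n-1}))

Iteration 1:
  f(0.960000) = -3.956864
  f(2.930000) = 8.708857
  x_2 = 2.930000 - 8.708857×(2.930000 - 0.960000)/(8.708857 - (-3.956864))
       = 1.575442
Iteration 2:
  f(2.930000) = 8.708857
  f(1.575442) = -3.722626
  x_3 = 1.575442 - (-3.722626)×(1.575442 - 2.930000)/(-3.722626 - 8.708857)
       = 1.981067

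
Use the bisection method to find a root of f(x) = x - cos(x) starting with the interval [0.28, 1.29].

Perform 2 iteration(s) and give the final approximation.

f(x) = x - cos(x)
Initial interval: [0.28, 1.29]

Iteration 1:
  c_1 = (0.280000 + 1.290000)/2 = 0.785000
  f(c_1) = f(0.785000) = 0.077612
  f(a) × f(c) < 0, new interval: [0.280000, 0.785000]
Iteration 2:
  c_2 = (0.280000 + 0.785000)/2 = 0.532500
  f(c_2) = f(0.532500) = -0.329041
  f(a) × f(c) ≥ 0, new interval: [0.532500, 0.785000]

After 2 iteration(s), the approximation is c_2 = 0.532500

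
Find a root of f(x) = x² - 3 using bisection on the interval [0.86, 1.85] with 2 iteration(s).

f(x) = x² - 3
Initial interval: [0.86, 1.85]

Iteration 1:
  c_1 = (0.860000 + 1.850000)/2 = 1.355000
  f(c_1) = f(1.355000) = -1.163975
  f(a) × f(c) ≥ 0, new interval: [1.355000, 1.850000]
Iteration 2:
  c_2 = (1.355000 + 1.850000)/2 = 1.602500
  f(c_2) = f(1.602500) = -0.431994
  f(a) × f(c) ≥ 0, new interval: [1.602500, 1.850000]

After 2 iteration(s), the approximation is c_2 = 1.602500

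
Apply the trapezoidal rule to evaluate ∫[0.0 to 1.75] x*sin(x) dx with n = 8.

f(x) = x*sin(x)
a = 0.0, b = 1.75, n = 8
h = (b - a)/n = 0.218750

Trapezoidal rule: (h/2)[f(x₀) + 2f(x₁) + 2f(x₂) + ... + f(xₙ)]

x_0 = 0.0000, f(x_0) = 0.000000, coefficient = 1
x_1 = 0.2188, f(x_1) = 0.047471, coefficient = 2
x_2 = 0.4375, f(x_2) = 0.185358, coefficient = 2
x_3 = 0.6562, f(x_3) = 0.400411, coefficient = 2
x_4 = 0.8750, f(x_4) = 0.671601, coefficient = 2
x_5 = 1.0938, f(x_5) = 0.971638, coefficient = 2
x_6 = 1.3125, f(x_6) = 1.268960, coefficient = 2
x_7 = 1.5312, f(x_7) = 1.530053, coefficient = 2
x_8 = 1.7500, f(x_8) = 1.721975, coefficient = 1

I ≈ (0.218750/2) × 11.872959 = 1.298605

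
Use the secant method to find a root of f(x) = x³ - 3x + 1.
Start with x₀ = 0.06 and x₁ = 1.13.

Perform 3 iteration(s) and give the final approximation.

f(x) = x³ - 3x + 1
x₀ = 0.06, x₁ = 1.13

Secant formula: x_{n+1} = x_n - f(x_n)(x_n - x_{n-1})/(f(x_n) - f(x_{n-1}))

Iteration 1:
  f(0.060000) = 0.820216
  f(1.130000) = -0.947103
  x_2 = 1.130000 - (-0.947103)×(1.130000 - 0.060000)/(-0.947103 - 0.820216)
       = 0.556589
Iteration 2:
  f(1.130000) = -0.947103
  f(0.556589) = -0.497340
  x_3 = 0.556589 - (-0.497340)×(0.556589 - 1.130000)/(-0.497340 - (-0.947103))
       = -0.077480
Iteration 3:
  f(0.556589) = -0.497340
  f(-0.077480) = 1.231975
  x_4 = -0.077480 - 1.231975×(-0.077480 - 0.556589)/(1.231975 - (-0.497340))
       = 0.374235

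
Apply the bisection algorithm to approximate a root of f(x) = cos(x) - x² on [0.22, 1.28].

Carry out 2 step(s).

f(x) = cos(x) - x²
Initial interval: [0.22, 1.28]

Iteration 1:
  c_1 = (0.220000 + 1.280000)/2 = 0.750000
  f(c_1) = f(0.750000) = 0.169189
  f(a) × f(c) ≥ 0, new interval: [0.750000, 1.280000]
Iteration 2:
  c_2 = (0.750000 + 1.280000)/2 = 1.015000
  f(c_2) = f(1.015000) = -0.502605
  f(a) × f(c) < 0, new interval: [0.750000, 1.015000]

After 2 iteration(s), the approximation is c_2 = 1.015000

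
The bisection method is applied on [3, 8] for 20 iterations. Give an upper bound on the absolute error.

Bisection error bound: |error| ≤ (b-a)/2^n
|error| ≤ (8 - 3)/2^20 = 5/2^20
|error| ≤ 0.0000047684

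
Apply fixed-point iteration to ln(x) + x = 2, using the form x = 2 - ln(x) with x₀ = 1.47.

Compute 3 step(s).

Equation: ln(x) + x = 2
Fixed-point form: x = 2 - ln(x)
x₀ = 1.47

x_1 = g(1.470000) = 1.614738
x_2 = g(1.614738) = 1.520828
x_3 = g(1.520828) = 1.580745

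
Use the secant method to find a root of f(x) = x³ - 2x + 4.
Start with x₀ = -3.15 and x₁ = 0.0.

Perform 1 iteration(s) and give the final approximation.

f(x) = x³ - 2x + 4
x₀ = -3.15, x₁ = 0.0

Secant formula: x_{n+1} = x_n - f(x_n)(x_n - x_{n-1})/(f(x_n) - f(x_{n-1}))

Iteration 1:
  f(-3.150000) = -20.955875
  f(0.000000) = 4.000000
  x_2 = 0.000000 - 4.000000×(0.000000 - (-3.150000))/(4.000000 - (-20.955875))
       = -0.504891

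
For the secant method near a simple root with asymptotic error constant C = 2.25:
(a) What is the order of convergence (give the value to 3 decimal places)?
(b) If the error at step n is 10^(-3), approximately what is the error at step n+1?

(a) Secant method has superlinear convergence with order φ = (1+√5)/2 ≈ 1.618.
    This means |e_{n+1}| ≈ C|e_n|^1.618.

(b) With |e_n| = 10^(-3) and C = 2.25:
    |e_{n+1}| ≈ 2.25 × (10^(-3))^1.618 = 2.25 × 10^(-4.85)

(a) ≈ 1.618 (golden ratio); (b) |e_{n+1}| ≈ 3.148e-05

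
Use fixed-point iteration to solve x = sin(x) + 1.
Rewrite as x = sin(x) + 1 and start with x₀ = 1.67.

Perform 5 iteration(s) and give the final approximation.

Equation: x = sin(x) + 1
Fixed-point form: x = sin(x) + 1
x₀ = 1.67

x_1 = g(1.670000) = 1.995083
x_2 = g(1.995083) = 1.911332
x_3 = g(1.911332) = 1.942576
x_4 = g(1.942576) = 1.931682
x_5 = g(1.931682) = 1.935584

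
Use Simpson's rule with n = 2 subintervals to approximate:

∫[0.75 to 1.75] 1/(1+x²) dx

f(x) = 1/(1+x²)
a = 0.75, b = 1.75, n = 2
h = (b - a)/n = 0.500000

Simpson's rule: (h/3)[f(x₀) + 4f(x₁) + 2f(x₂) + ... + f(xₙ)]

x_0 = 0.7500, f(x_0) = 0.640000, coefficient = 1
x_1 = 1.2500, f(x_1) = 0.390244, coefficient = 4
x_2 = 1.7500, f(x_2) = 0.246154, coefficient = 1

I ≈ (0.500000/3) × 2.447129 = 0.407855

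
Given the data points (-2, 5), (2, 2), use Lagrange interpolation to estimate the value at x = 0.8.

Lagrange interpolation formula:
P(x) = Σ yᵢ × Lᵢ(x)
where Lᵢ(x) = Π_{j≠i} (x - xⱼ)/(xᵢ - xⱼ)

L_0(0.8) = (0.8 - 2)/(-2 - 2) = 0.300000
L_1(0.8) = (0.8 - (-2))/(2 - (-2)) = 0.700000

P(0.8) = 5×L_0(0.8) + 2×L_1(0.8)
P(0.8) = 2.900000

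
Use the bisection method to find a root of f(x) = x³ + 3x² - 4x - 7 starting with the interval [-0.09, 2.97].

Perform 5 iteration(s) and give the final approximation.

f(x) = x³ + 3x² - 4x - 7
Initial interval: [-0.09, 2.97]

Iteration 1:
  c_1 = (-0.090000 + 2.970000)/2 = 1.440000
  f(c_1) = f(1.440000) = -3.553216
  f(a) × f(c) ≥ 0, new interval: [1.440000, 2.970000]
Iteration 2:
  c_2 = (1.440000 + 2.970000)/2 = 2.205000
  f(c_2) = f(2.205000) = 9.486840
  f(a) × f(c) < 0, new interval: [1.440000, 2.205000]
Iteration 3:
  c_3 = (1.440000 + 2.205000)/2 = 1.822500
  f(c_3) = f(1.822500) = 1.727964
  f(a) × f(c) < 0, new interval: [1.440000, 1.822500]
Iteration 4:
  c_4 = (1.440000 + 1.822500)/2 = 1.631250
  f(c_4) = f(1.631250) = -1.201352
  f(a) × f(c) ≥ 0, new interval: [1.631250, 1.822500]
Iteration 5:
  c_5 = (1.631250 + 1.822500)/2 = 1.726875
  f(c_5) = f(1.726875) = 0.188501
  f(a) × f(c) < 0, new interval: [1.631250, 1.726875]

After 5 iteration(s), the approximation is c_5 = 1.726875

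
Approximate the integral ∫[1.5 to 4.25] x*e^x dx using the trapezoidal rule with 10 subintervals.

f(x) = x*e^x
a = 1.5, b = 4.25, n = 10
h = (b - a)/n = 0.275000

Trapezoidal rule: (h/2)[f(x₀) + 2f(x₁) + 2f(x₂) + ... + f(xₙ)]

x_0 = 1.5000, f(x_0) = 6.722534, coefficient = 1
x_1 = 1.7750, f(x_1) = 10.472999, coefficient = 2
x_2 = 2.0500, f(x_2) = 15.924197, coefficient = 2
x_3 = 2.3250, f(x_3) = 23.777031, coefficient = 2
x_4 = 2.6000, f(x_4) = 35.005719, coefficient = 2
x_5 = 2.8750, f(x_5) = 50.960594, coefficient = 2
x_6 = 3.1500, f(x_6) = 73.508603, coefficient = 2
x_7 = 3.4250, f(x_7) = 105.225059, coefficient = 2
x_8 = 3.7000, f(x_8) = 149.655026, coefficient = 2
x_9 = 3.9750, f(x_9) = 211.669215, coefficient = 2
x_10 = 4.2500, f(x_10) = 297.948002, coefficient = 1

I ≈ (0.275000/2) × 1657.067423 = 227.846771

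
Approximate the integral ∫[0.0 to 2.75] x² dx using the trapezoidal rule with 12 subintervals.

f(x) = x²
a = 0.0, b = 2.75, n = 12
h = (b - a)/n = 0.229167

Trapezoidal rule: (h/2)[f(x₀) + 2f(x₁) + 2f(x₂) + ... + f(xₙ)]

x_0 = 0.0000, f(x_0) = 0.000000, coefficient = 1
x_1 = 0.2292, f(x_1) = 0.052517, coefficient = 2
x_2 = 0.4583, f(x_2) = 0.210069, coefficient = 2
x_3 = 0.6875, f(x_3) = 0.472656, coefficient = 2
x_4 = 0.9167, f(x_4) = 0.840278, coefficient = 2
x_5 = 1.1458, f(x_5) = 1.312934, coefficient = 2
x_6 = 1.3750, f(x_6) = 1.890625, coefficient = 2
x_7 = 1.6042, f(x_7) = 2.573351, coefficient = 2
x_8 = 1.8333, f(x_8) = 3.361111, coefficient = 2
x_9 = 2.0625, f(x_9) = 4.253906, coefficient = 2
x_10 = 2.2917, f(x_10) = 5.251736, coefficient = 2
x_11 = 2.5208, f(x_11) = 6.354601, coefficient = 2
x_12 = 2.7500, f(x_12) = 7.562500, coefficient = 1

I ≈ (0.229167/2) × 60.710069 = 6.956362
Exact value: 6.932292
Error: 0.024070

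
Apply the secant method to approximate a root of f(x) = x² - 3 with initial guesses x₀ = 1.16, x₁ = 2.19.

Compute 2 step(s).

f(x) = x² - 3
x₀ = 1.16, x₁ = 2.19

Secant formula: x_{n+1} = x_n - f(x_n)(x_n - x_{n-1})/(f(x_n) - f(x_{n-1}))

Iteration 1:
  f(1.160000) = -1.654400
  f(2.190000) = 1.796100
  x_2 = 2.190000 - 1.796100×(2.190000 - 1.160000)/(1.796100 - (-1.654400))
       = 1.653851
Iteration 2:
  f(2.190000) = 1.796100
  f(1.653851) = -0.264778
  x_3 = 1.653851 - (-0.264778)×(1.653851 - 2.190000)/(-0.264778 - 1.796100)
       = 1.722734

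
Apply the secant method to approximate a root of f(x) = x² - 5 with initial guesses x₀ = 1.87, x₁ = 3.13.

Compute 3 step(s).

f(x) = x² - 5
x₀ = 1.87, x₁ = 3.13

Secant formula: x_{n+1} = x_n - f(x_n)(x_n - x_{n-1})/(f(x_n) - f(x_{n-1}))

Iteration 1:
  f(1.870000) = -1.503100
  f(3.130000) = 4.796900
  x_2 = 3.130000 - 4.796900×(3.130000 - 1.870000)/(4.796900 - (-1.503100))
       = 2.170620
Iteration 2:
  f(3.130000) = 4.796900
  f(2.170620) = -0.288409
  x_3 = 2.170620 - (-0.288409)×(2.170620 - 3.130000)/(-0.288409 - 4.796900)
       = 2.225030
Iteration 3:
  f(2.170620) = -0.288409
  f(2.225030) = -0.049240
  x_4 = 2.225030 - (-0.049240)×(2.225030 - 2.170620)/(-0.049240 - (-0.288409))
       = 2.236232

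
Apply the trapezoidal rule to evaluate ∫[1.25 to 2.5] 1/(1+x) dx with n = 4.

f(x) = 1/(1+x)
a = 1.25, b = 2.5, n = 4
h = (b - a)/n = 0.312500

Trapezoidal rule: (h/2)[f(x₀) + 2f(x₁) + 2f(x₂) + ... + f(xₙ)]

x_0 = 1.2500, f(x_0) = 0.444444, coefficient = 1
x_1 = 1.5625, f(x_1) = 0.390244, coefficient = 2
x_2 = 1.8750, f(x_2) = 0.347826, coefficient = 2
x_3 = 2.1875, f(x_3) = 0.313725, coefficient = 2
x_4 = 2.5000, f(x_4) = 0.285714, coefficient = 1

I ≈ (0.312500/2) × 2.833750 = 0.442773
Exact value: 0.441833
Error: 0.000941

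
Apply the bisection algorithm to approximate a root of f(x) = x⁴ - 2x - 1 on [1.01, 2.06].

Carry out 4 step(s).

f(x) = x⁴ - 2x - 1
Initial interval: [1.01, 2.06]

Iteration 1:
  c_1 = (1.010000 + 2.060000)/2 = 1.535000
  f(c_1) = f(1.535000) = 1.481796
  f(a) × f(c) < 0, new interval: [1.010000, 1.535000]
Iteration 2:
  c_2 = (1.010000 + 1.535000)/2 = 1.272500
  f(c_2) = f(1.272500) = -0.923009
  f(a) × f(c) ≥ 0, new interval: [1.272500, 1.535000]
Iteration 3:
  c_3 = (1.272500 + 1.535000)/2 = 1.403750
  f(c_3) = f(1.403750) = 0.075426
  f(a) × f(c) < 0, new interval: [1.272500, 1.403750]
Iteration 4:
  c_4 = (1.272500 + 1.403750)/2 = 1.338125
  f(c_4) = f(1.338125) = -0.470079
  f(a) × f(c) ≥ 0, new interval: [1.338125, 1.403750]

After 4 iteration(s), the approximation is c_4 = 1.338125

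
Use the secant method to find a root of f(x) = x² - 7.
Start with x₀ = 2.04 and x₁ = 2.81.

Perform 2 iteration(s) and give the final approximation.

f(x) = x² - 7
x₀ = 2.04, x₁ = 2.81

Secant formula: x_{n+1} = x_n - f(x_n)(x_n - x_{n-1})/(f(x_n) - f(x_{n-1}))

Iteration 1:
  f(2.040000) = -2.838400
  f(2.810000) = 0.896100
  x_2 = 2.810000 - 0.896100×(2.810000 - 2.040000)/(0.896100 - (-2.838400))
       = 2.625237
Iteration 2:
  f(2.810000) = 0.896100
  f(2.625237) = -0.108130
  x_3 = 2.625237 - (-0.108130)×(2.625237 - 2.810000)/(-0.108130 - 0.896100)
       = 2.645131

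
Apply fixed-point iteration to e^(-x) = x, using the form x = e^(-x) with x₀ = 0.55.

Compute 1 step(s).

Equation: e^(-x) = x
Fixed-point form: x = e^(-x)
x₀ = 0.55

x_1 = g(0.550000) = 0.576950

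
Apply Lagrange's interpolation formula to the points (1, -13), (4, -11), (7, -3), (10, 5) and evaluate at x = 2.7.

Lagrange interpolation formula:
P(x) = Σ yᵢ × Lᵢ(x)
where Lᵢ(x) = Π_{j≠i} (x - xⱼ)/(xᵢ - xⱼ)

L_0(2.7) = (2.7 - 4)/(1 - 4) × (2.7 - 7)/(1 - 7) × (2.7 - 10)/(1 - 10) = 0.251895
L_1(2.7) = (2.7 - 1)/(4 - 1) × (2.7 - 7)/(4 - 7) × (2.7 - 10)/(4 - 10) = 0.988204
L_2(2.7) = (2.7 - 1)/(7 - 1) × (2.7 - 4)/(7 - 4) × (2.7 - 10)/(7 - 10) = -0.298759
L_3(2.7) = (2.7 - 1)/(10 - 1) × (2.7 - 4)/(10 - 4) × (2.7 - 7)/(10 - 7) = 0.058660

P(2.7) = (-13)×L_0(2.7) + (-11)×L_1(2.7) + (-3)×L_2(2.7) + 5×L_3(2.7)
P(2.7) = -12.955296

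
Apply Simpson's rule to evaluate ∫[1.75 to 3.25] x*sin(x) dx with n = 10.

f(x) = x*sin(x)
a = 1.75, b = 3.25, n = 10
h = (b - a)/n = 0.150000

Simpson's rule: (h/3)[f(x₀) + 4f(x₁) + 2f(x₂) + ... + f(xₙ)]

x_0 = 1.7500, f(x_0) = 1.721975, coefficient = 1
x_1 = 1.9000, f(x_1) = 1.797970, coefficient = 4
x_2 = 2.0500, f(x_2) = 1.819093, coefficient = 2
x_3 = 2.2000, f(x_3) = 1.778692, coefficient = 4
x_4 = 2.3500, f(x_4) = 1.671962, coefficient = 2
x_5 = 2.5000, f(x_5) = 1.496180, coefficient = 4
x_6 = 2.6500, f(x_6) = 1.250881, coefficient = 2
x_7 = 2.8000, f(x_7) = 0.937967, coefficient = 4
x_8 = 2.9500, f(x_8) = 0.561747, coefficient = 2
x_9 = 3.1000, f(x_9) = 0.128900, coefficient = 4
x_10 = 3.2500, f(x_10) = -0.351634, coefficient = 1

I ≈ (0.150000/3) × 36.536545 = 1.826827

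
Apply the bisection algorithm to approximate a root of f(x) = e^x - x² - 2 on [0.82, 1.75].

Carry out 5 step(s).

f(x) = e^x - x² - 2
Initial interval: [0.82, 1.75]

Iteration 1:
  c_1 = (0.820000 + 1.750000)/2 = 1.285000
  f(c_1) = f(1.285000) = -0.036557
  f(a) × f(c) ≥ 0, new interval: [1.285000, 1.750000]
Iteration 2:
  c_2 = (1.285000 + 1.750000)/2 = 1.517500
  f(c_2) = f(1.517500) = 0.258003
  f(a) × f(c) < 0, new interval: [1.285000, 1.517500]
Iteration 3:
  c_3 = (1.285000 + 1.517500)/2 = 1.401250
  f(c_3) = f(1.401250) = 0.096771
  f(a) × f(c) < 0, new interval: [1.285000, 1.401250]
Iteration 4:
  c_4 = (1.285000 + 1.401250)/2 = 1.343125
  f(c_4) = f(1.343125) = 0.027012
  f(a) × f(c) < 0, new interval: [1.285000, 1.343125]
Iteration 5:
  c_5 = (1.285000 + 1.343125)/2 = 1.314062
  f(c_5) = f(1.314062) = -0.005500
  f(a) × f(c) ≥ 0, new interval: [1.314062, 1.343125]

After 5 iteration(s), the approximation is c_5 = 1.314062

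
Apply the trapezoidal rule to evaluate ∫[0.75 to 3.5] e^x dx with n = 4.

f(x) = e^x
a = 0.75, b = 3.5, n = 4
h = (b - a)/n = 0.687500

Trapezoidal rule: (h/2)[f(x₀) + 2f(x₁) + 2f(x₂) + ... + f(xₙ)]

x_0 = 0.7500, f(x_0) = 2.117000, coefficient = 1
x_1 = 1.4375, f(x_1) = 4.210157, coefficient = 2
x_2 = 2.1250, f(x_2) = 8.372897, coefficient = 2
x_3 = 2.8125, f(x_3) = 16.651495, coefficient = 2
x_4 = 3.5000, f(x_4) = 33.115452, coefficient = 1

I ≈ (0.687500/2) × 93.701551 = 32.209908
Exact value: 30.998452
Error: 1.211456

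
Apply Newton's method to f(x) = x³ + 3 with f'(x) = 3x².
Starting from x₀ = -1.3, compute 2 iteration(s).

f(x) = x³ + 3
f'(x) = 3x²
x₀ = -1.3

Newton-Raphson formula: x_{n+1} = x_n - f(x_n)/f'(x_n)

Iteration 1:
  f(-1.300000) = 0.803000
  f'(-1.300000) = 5.070000
  x_1 = -1.300000 - 0.803000/5.070000 = -1.458383
Iteration 2:
  f(-1.458383) = -0.101805
  f'(-1.458383) = 6.380640
  x_2 = -1.458383 - (-0.101805)/6.380640 = -1.442427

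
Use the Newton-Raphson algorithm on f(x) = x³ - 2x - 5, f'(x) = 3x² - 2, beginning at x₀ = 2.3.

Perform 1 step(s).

f(x) = x³ - 2x - 5
f'(x) = 3x² - 2
x₀ = 2.3

Newton-Raphson formula: x_{n+1} = x_n - f(x_n)/f'(x_n)

Iteration 1:
  f(2.300000) = 2.567000
  f'(2.300000) = 13.870000
  x_1 = 2.300000 - 2.567000/13.870000 = 2.114924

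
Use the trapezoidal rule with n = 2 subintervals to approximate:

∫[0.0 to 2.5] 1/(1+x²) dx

f(x) = 1/(1+x²)
a = 0.0, b = 2.5, n = 2
h = (b - a)/n = 1.250000

Trapezoidal rule: (h/2)[f(x₀) + 2f(x₁) + 2f(x₂) + ... + f(xₙ)]

x_0 = 0.0000, f(x_0) = 1.000000, coefficient = 1
x_1 = 1.2500, f(x_1) = 0.390244, coefficient = 2
x_2 = 2.5000, f(x_2) = 0.137931, coefficient = 1

I ≈ (1.250000/2) × 1.918419 = 1.199012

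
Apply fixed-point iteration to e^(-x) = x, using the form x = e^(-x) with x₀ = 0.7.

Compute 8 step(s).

Equation: e^(-x) = x
Fixed-point form: x = e^(-x)
x₀ = 0.7

x_1 = g(0.700000) = 0.496585
x_2 = g(0.496585) = 0.608605
x_3 = g(0.608605) = 0.544109
x_4 = g(0.544109) = 0.580359
x_5 = g(0.580359) = 0.559698
x_6 = g(0.559698) = 0.571382
x_7 = g(0.571382) = 0.564745
x_8 = g(0.564745) = 0.568505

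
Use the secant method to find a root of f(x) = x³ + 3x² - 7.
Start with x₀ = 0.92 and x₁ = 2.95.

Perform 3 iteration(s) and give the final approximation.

f(x) = x³ + 3x² - 7
x₀ = 0.92, x₁ = 2.95

Secant formula: x_{n+1} = x_n - f(x_n)(x_n - x_{n-1})/(f(x_n) - f(x_{n-1}))

Iteration 1:
  f(0.920000) = -3.682112
  f(2.950000) = 44.779875
  x_2 = 2.950000 - 44.779875×(2.950000 - 0.920000)/(44.779875 - (-3.682112))
       = 1.074238
Iteration 2:
  f(2.950000) = 44.779875
  f(1.074238) = -2.298380
  x_3 = 1.074238 - (-2.298380)×(1.074238 - 2.950000)/(-2.298380 - 44.779875)
       = 1.165814
Iteration 3:
  f(1.074238) = -2.298380
  f(1.165814) = -1.338154
  x_4 = 1.165814 - (-1.338154)×(1.165814 - 1.074238)/(-1.338154 - (-2.298380))
       = 1.293432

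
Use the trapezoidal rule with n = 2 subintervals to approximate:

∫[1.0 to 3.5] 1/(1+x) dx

f(x) = 1/(1+x)
a = 1.0, b = 3.5, n = 2
h = (b - a)/n = 1.250000

Trapezoidal rule: (h/2)[f(x₀) + 2f(x₁) + 2f(x₂) + ... + f(xₙ)]

x_0 = 1.0000, f(x_0) = 0.500000, coefficient = 1
x_1 = 2.2500, f(x_1) = 0.307692, coefficient = 2
x_2 = 3.5000, f(x_2) = 0.222222, coefficient = 1

I ≈ (1.250000/2) × 1.337607 = 0.836004
Exact value: 0.810930
Error: 0.025074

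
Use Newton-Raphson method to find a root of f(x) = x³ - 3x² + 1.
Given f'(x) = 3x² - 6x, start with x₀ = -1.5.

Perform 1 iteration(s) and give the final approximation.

f(x) = x³ - 3x² + 1
f'(x) = 3x² - 6x
x₀ = -1.5

Newton-Raphson formula: x_{n+1} = x_n - f(x_n)/f'(x_n)

Iteration 1:
  f(-1.500000) = -9.125000
  f'(-1.500000) = 15.750000
  x_1 = -1.500000 - (-9.125000)/15.750000 = -0.920635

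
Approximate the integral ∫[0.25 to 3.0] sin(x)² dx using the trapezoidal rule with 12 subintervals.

f(x) = sin(x)²
a = 0.25, b = 3.0, n = 12
h = (b - a)/n = 0.229167

Trapezoidal rule: (h/2)[f(x₀) + 2f(x₁) + 2f(x₂) + ... + f(xₙ)]

x_0 = 0.2500, f(x_0) = 0.061209, coefficient = 1
x_1 = 0.4792, f(x_1) = 0.212558, coefficient = 2
x_2 = 0.7083, f(x_2) = 0.423240, coefficient = 2
x_3 = 0.9375, f(x_3) = 0.649767, coefficient = 2
x_4 = 1.1667, f(x_4) = 0.845379, coefficient = 2
x_5 = 1.3958, f(x_5) = 0.969699, coefficient = 2
x_6 = 1.6250, f(x_6) = 0.997065, coefficient = 2
x_7 = 1.8542, f(x_7) = 0.921828, coefficient = 2
x_8 = 2.0833, f(x_8) = 0.759518, coefficient = 2
x_9 = 2.3125, f(x_9) = 0.543639, coefficient = 2
x_10 = 2.5417, f(x_10) = 0.318752, coefficient = 2
x_11 = 2.7708, f(x_11) = 0.131278, coefficient = 2
x_12 = 3.0000, f(x_12) = 0.019915, coefficient = 1

I ≈ (0.229167/2) × 13.626568 = 1.561378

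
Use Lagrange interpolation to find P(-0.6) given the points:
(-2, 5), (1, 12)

Lagrange interpolation formula:
P(x) = Σ yᵢ × Lᵢ(x)
where Lᵢ(x) = Π_{j≠i} (x - xⱼ)/(xᵢ - xⱼ)

L_0(-0.6) = (-0.6 - 1)/(-2 - 1) = 0.533333
L_1(-0.6) = (-0.6 - (-2))/(1 - (-2)) = 0.466667

P(-0.6) = 5×L_0(-0.6) + 12×L_1(-0.6)
P(-0.6) = 8.266667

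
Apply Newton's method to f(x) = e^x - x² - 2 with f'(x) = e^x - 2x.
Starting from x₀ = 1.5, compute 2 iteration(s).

f(x) = e^x - x² - 2
f'(x) = e^x - 2x
x₀ = 1.5

Newton-Raphson formula: x_{n+1} = x_n - f(x_n)/f'(x_n)

Iteration 1:
  f(1.500000) = 0.231689
  f'(1.500000) = 1.481689
  x_1 = 1.500000 - 0.231689/1.481689 = 1.343632
Iteration 2:
  f(1.343632) = 0.027592
  f'(1.343632) = 1.145675
  x_2 = 1.343632 - 0.027592/1.145675 = 1.319548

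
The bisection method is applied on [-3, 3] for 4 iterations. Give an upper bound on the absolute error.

Bisection error bound: |error| ≤ (b-a)/2^n
|error| ≤ (3 - (-3))/2^4 = 6/2^4
|error| ≤ 0.3750000000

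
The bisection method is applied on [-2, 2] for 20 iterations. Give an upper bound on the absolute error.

Bisection error bound: |error| ≤ (b-a)/2^n
|error| ≤ (2 - (-2))/2^20 = 4/2^20
|error| ≤ 0.0000038147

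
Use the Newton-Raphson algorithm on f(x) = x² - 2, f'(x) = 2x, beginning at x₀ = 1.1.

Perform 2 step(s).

f(x) = x² - 2
f'(x) = 2x
x₀ = 1.1

Newton-Raphson formula: x_{n+1} = x_n - f(x_n)/f'(x_n)

Iteration 1:
  f(1.100000) = -0.790000
  f'(1.100000) = 2.200000
  x_1 = 1.100000 - (-0.790000)/2.200000 = 1.459091
Iteration 2:
  f(1.459091) = 0.128946
  f'(1.459091) = 2.918182
  x_2 = 1.459091 - 0.128946/2.918182 = 1.414904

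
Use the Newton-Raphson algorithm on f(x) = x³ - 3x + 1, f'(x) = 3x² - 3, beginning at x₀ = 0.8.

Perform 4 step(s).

f(x) = x³ - 3x + 1
f'(x) = 3x² - 3
x₀ = 0.8

Newton-Raphson formula: x_{n+1} = x_n - f(x_n)/f'(x_n)

Iteration 1:
  f(0.800000) = -0.888000
  f'(0.800000) = -1.080000
  x_1 = 0.800000 - (-0.888000)/(-1.080000) = -0.022222
Iteration 2:
  f(-0.022222) = 1.066656
  f'(-0.022222) = -2.998519
  x_2 = -0.022222 - 1.066656/(-2.998519) = 0.333505
Iteration 3:
  f(0.333505) = 0.036578
  f'(0.333505) = -2.666323
  x_3 = 0.333505 - 0.036578/(-2.666323) = 0.347224
Iteration 4:
  f(0.347224) = 0.000191
  f'(0.347224) = -2.638306
  x_4 = 0.347224 - 0.000191/(-2.638306) = 0.347296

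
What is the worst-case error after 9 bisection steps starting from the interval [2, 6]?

Bisection error bound: |error| ≤ (b-a)/2^n
|error| ≤ (6 - 2)/2^9 = 4/2^9
|error| ≤ 0.0078125000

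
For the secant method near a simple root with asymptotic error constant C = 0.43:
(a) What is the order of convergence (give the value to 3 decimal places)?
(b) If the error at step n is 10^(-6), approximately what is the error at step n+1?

(a) Secant method has superlinear convergence with order φ = (1+√5)/2 ≈ 1.618.
    This means |e_{n+1}| ≈ C|e_n|^1.618.

(b) With |e_n| = 10^(-6) and C = 0.43:
    |e_{n+1}| ≈ 0.43 × (10^(-6))^1.618 = 0.43 × 10^(-9.71)

(a) ≈ 1.618 (golden ratio); (b) |e_{n+1}| ≈ 8.419e-11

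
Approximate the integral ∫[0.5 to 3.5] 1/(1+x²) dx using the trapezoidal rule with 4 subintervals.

f(x) = 1/(1+x²)
a = 0.5, b = 3.5, n = 4
h = (b - a)/n = 0.750000

Trapezoidal rule: (h/2)[f(x₀) + 2f(x₁) + 2f(x₂) + ... + f(xₙ)]

x_0 = 0.5000, f(x_0) = 0.800000, coefficient = 1
x_1 = 1.2500, f(x_1) = 0.390244, coefficient = 2
x_2 = 2.0000, f(x_2) = 0.200000, coefficient = 2
x_3 = 2.7500, f(x_3) = 0.116788, coefficient = 2
x_4 = 3.5000, f(x_4) = 0.075472, coefficient = 1

I ≈ (0.750000/2) × 2.289536 = 0.858576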